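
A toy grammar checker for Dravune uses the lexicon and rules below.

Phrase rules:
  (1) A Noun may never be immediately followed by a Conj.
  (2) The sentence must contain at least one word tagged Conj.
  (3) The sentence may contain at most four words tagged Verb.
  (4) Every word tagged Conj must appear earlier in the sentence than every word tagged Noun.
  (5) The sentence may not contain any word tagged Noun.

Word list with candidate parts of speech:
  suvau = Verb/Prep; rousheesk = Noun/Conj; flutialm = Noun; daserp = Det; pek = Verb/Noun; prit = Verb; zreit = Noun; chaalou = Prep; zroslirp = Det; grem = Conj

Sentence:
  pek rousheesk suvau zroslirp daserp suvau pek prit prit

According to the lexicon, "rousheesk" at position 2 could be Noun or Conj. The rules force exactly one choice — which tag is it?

Conj

Candidates per position — 1:pek {Verb,Noun}; 2:rousheesk {Noun,Conj}; 3:suvau {Verb,Prep}; 4:zroslirp {Det}; 5:daserp {Det}; 6:suvau {Verb,Prep}; 7:pek {Verb,Noun}; 8:prit {Verb}; 9:prit {Verb}.
At position 1, choosing Noun makes rule 5 impossible to satisfy; hence Verb.
At position 2, choosing Noun makes rule 2 impossible to satisfy; hence Conj.
At position 7, choosing Noun makes rule 5 impossible to satisfy; hence Verb.
At position 3, choosing Verb makes rule 3 impossible to satisfy; hence Prep.
At position 6, choosing Verb makes rule 3 impossible to satisfy; hence Prep.
So the tagging must be: Verb Conj Prep Det Det Prep Verb Verb Verb.
Rule-by-rule: rule 1 satisfied; rule 2 satisfied; rule 3 satisfied; rule 4 satisfied; rule 5 satisfied.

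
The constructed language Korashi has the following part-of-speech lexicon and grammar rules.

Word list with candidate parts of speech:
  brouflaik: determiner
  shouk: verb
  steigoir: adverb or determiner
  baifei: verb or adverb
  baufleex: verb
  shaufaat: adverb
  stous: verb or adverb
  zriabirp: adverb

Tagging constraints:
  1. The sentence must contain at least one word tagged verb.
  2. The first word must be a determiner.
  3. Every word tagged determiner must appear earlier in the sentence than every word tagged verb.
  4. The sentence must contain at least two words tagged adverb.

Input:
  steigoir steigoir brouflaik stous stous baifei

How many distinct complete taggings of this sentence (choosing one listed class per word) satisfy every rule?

Candidates per position — 1:steigoir {adverb,determiner}; 2:steigoir {adverb,determiner}; 3:brouflaik {determiner}; 4:stous {verb,adverb}; 5:stous {verb,adverb}; 6:baifei {verb,adverb}.
There are 32 candidate sequences in total.
Checking each against the rules leaves 9 sequences.
Count = 9.

9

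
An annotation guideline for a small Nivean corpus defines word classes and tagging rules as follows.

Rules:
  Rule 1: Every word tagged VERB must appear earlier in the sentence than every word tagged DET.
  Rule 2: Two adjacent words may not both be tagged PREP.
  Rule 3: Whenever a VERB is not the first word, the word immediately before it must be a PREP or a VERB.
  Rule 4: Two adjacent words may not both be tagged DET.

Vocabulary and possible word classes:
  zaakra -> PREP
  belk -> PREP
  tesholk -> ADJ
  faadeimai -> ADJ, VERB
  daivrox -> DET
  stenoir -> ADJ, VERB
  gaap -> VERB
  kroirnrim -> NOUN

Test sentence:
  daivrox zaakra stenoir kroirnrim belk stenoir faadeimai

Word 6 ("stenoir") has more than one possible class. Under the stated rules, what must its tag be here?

ADJ

Candidates per position — 1:daivrox {DET}; 2:zaakra {PREP}; 3:stenoir {ADJ,VERB}; 4:kroirnrim {NOUN}; 5:belk {PREP}; 6:stenoir {ADJ,VERB}; 7:faadeimai {ADJ,VERB}.
Position 3: tagging it VERB would leave rule 1 unsatisfiable, so it must be ADJ.
Position 6: tagging it VERB would leave rule 1 unsatisfiable, so it must be ADJ.
Position 7: tagging it VERB would leave rule 1 unsatisfiable, so it must be ADJ.
The only consistent sequence is: DET PREP ADJ NOUN PREP ADJ ADJ.
Checking: rule 1 holds; rule 2 holds; rule 3 holds; rule 4 holds.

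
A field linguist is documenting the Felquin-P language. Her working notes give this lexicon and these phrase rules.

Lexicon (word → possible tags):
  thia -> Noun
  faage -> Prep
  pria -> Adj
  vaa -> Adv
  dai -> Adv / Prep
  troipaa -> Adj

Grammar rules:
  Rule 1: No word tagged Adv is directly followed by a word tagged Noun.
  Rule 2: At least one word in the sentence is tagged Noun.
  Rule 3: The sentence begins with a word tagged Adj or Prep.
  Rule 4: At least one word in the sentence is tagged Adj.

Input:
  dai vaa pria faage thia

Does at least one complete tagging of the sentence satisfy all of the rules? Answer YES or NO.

Candidates per position — 1:dai {Adv,Prep}; 2:vaa {Adv}; 3:pria {Adj}; 4:faage {Prep}; 5:thia {Noun}.
One satisfying assignment: Prep Adv Adj Prep Noun.
Check: rule 1 ok; rule 2 ok; rule 3 ok; rule 4 ok.

YES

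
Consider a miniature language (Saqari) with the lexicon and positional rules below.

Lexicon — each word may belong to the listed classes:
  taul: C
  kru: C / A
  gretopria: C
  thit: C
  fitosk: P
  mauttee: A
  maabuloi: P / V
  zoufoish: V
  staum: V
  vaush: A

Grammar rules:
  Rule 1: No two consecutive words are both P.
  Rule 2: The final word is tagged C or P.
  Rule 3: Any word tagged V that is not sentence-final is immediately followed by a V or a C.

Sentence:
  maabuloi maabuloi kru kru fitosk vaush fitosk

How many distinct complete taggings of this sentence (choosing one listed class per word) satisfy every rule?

Candidates per position — 1:maabuloi {P,V}; 2:maabuloi {P,V}; 3:kru {C,A}; 4:kru {C,A}; 5:fitosk {P}; 6:vaush {A}; 7:fitosk {P}.
There are 16 candidate sequences in total.
The sequences that satisfy every rule: P V C C P A P; P V C A P A P; V V C C P A P; V V C A P A P.
Count = 4.

4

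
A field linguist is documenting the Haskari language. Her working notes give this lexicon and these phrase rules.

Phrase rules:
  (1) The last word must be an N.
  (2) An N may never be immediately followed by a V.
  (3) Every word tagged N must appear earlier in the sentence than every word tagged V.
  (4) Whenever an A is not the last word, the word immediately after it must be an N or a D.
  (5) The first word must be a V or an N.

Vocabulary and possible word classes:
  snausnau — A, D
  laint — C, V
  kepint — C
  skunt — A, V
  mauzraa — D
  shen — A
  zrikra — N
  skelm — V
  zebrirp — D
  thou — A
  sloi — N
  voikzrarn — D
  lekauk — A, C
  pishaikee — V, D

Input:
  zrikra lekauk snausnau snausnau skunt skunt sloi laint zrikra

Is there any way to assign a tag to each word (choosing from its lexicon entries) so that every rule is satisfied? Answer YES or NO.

Candidates per position — 1:zrikra {N}; 2:lekauk {A,C}; 3:snausnau {A,D}; 4:snausnau {A,D}; 5:skunt {A,V}; 6:skunt {A,V}; 7:sloi {N}; 8:laint {C,V}; 9:zrikra {N}.
Every candidate sequence violates at least one rule; no consistent tagging exists.

NO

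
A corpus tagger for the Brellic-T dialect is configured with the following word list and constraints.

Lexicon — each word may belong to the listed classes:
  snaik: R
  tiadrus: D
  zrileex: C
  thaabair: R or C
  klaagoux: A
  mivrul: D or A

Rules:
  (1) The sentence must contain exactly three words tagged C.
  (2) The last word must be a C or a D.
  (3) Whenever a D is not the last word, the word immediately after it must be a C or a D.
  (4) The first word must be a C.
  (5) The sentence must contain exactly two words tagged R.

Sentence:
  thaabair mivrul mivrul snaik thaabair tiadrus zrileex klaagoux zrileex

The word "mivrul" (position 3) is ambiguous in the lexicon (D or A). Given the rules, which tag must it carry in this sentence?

Candidates per position — 1:thaabair {R,C}; 2:mivrul {D,A}; 3:mivrul {D,A}; 4:snaik {R}; 5:thaabair {R,C}; 6:tiadrus {D}; 7:zrileex {C}; 8:klaagoux {A}; 9:zrileex {C}.
At position 1, choosing R makes rule 4 impossible to satisfy; hence C.
At position 2, choosing D makes rule 3 impossible to satisfy; hence A.
At position 3, choosing D makes rule 3 impossible to satisfy; hence A.
At position 5, choosing C makes rule 1 impossible to satisfy; hence R.
That leaves exactly one tagging: C A A R R D C A C.
Checking: rule 1 ok; rule 2 ok; rule 3 ok; rule 4 ok; rule 5 ok.

A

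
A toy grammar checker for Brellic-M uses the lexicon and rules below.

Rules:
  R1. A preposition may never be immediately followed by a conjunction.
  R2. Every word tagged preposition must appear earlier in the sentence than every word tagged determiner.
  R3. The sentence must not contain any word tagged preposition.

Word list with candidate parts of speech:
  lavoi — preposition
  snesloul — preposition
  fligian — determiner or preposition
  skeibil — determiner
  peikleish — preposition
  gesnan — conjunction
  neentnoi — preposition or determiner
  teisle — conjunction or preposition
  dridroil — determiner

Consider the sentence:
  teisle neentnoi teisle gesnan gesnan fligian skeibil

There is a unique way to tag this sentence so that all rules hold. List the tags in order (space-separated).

Candidates per position — 1:teisle {conjunction,preposition}; 2:neentnoi {preposition,determiner}; 3:teisle {conjunction,preposition}; 4:gesnan {conjunction}; 5:gesnan {conjunction}; 6:fligian {determiner,preposition}; 7:skeibil {determiner}.
Word 1 cannot be preposition — rule 3 would then fail for every completion. It is conjunction.
Word 2 cannot be preposition — rule 1 would then fail for every completion. It is determiner.
Word 3 cannot be preposition — rule 1 would then fail for every completion. It is conjunction.
Word 6 cannot be preposition — rule 2 would then fail for every completion. It is determiner.
So the tagging must be: conjunction determiner conjunction conjunction conjunction determiner determiner.
Check: rule 1 holds; rule 2 holds; rule 3 holds.

conjunction determiner conjunction conjunction conjunction determiner determiner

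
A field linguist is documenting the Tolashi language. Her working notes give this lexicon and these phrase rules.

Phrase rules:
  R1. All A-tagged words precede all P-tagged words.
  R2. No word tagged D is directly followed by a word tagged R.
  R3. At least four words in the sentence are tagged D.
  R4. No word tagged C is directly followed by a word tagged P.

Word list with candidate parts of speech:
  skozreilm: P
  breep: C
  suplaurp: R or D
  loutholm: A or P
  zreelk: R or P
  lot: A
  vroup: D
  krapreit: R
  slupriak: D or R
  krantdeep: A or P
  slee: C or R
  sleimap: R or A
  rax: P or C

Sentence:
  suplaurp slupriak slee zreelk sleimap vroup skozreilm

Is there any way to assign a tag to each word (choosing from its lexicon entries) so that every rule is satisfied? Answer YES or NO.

Candidates per position — 1:suplaurp {R,D}; 2:slupriak {D,R}; 3:slee {C,R}; 4:zreelk {R,P}; 5:sleimap {R,A}; 6:vroup {D}; 7:skozreilm {P}.
Rule 3 cannot be satisfied by any choice of tags from the lexicon.
So there is no consistent tagging.

NO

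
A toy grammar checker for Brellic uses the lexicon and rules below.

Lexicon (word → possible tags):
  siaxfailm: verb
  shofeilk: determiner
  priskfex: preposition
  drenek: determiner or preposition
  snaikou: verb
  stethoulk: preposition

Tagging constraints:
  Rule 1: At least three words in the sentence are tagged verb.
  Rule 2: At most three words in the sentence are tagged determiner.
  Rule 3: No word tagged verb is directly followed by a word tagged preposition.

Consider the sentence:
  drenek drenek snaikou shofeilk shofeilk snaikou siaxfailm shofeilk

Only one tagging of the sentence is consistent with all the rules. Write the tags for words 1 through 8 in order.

preposition preposition verb determiner determiner verb verb determiner

Candidates per position — 1:drenek {determiner,preposition}; 2:drenek {determiner,preposition}; 3:snaikou {verb}; 4:shofeilk {determiner}; 5:shofeilk {determiner}; 6:snaikou {verb}; 7:siaxfailm {verb}; 8:shofeilk {determiner}.
Position 1: tagging it determiner would leave rule 2 unsatisfiable, so it must be preposition.
Position 2: tagging it determiner would leave rule 2 unsatisfiable, so it must be preposition.
So the tagging must be: preposition preposition verb determiner determiner verb verb determiner.
Verifying each rule — rule 1 ✓; rule 2 ✓; rule 3 ✓.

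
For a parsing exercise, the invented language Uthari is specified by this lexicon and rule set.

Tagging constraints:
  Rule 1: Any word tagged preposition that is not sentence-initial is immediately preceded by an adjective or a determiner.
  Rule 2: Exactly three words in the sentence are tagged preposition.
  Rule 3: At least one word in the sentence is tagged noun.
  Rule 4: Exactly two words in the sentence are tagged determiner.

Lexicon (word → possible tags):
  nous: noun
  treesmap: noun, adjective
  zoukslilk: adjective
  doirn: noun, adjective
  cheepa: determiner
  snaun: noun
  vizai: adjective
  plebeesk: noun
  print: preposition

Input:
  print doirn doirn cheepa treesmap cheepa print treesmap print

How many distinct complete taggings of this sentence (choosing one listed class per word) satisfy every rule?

Candidates per position — 1:print {preposition}; 2:doirn {noun,adjective}; 3:doirn {noun,adjective}; 4:cheepa {determiner}; 5:treesmap {noun,adjective}; 6:cheepa {determiner}; 7:print {preposition}; 8:treesmap {noun,adjective}; 9:print {preposition}.
There are 16 candidate sequences in total.
Checking each against the rules leaves 7 sequences.
Count = 7.

7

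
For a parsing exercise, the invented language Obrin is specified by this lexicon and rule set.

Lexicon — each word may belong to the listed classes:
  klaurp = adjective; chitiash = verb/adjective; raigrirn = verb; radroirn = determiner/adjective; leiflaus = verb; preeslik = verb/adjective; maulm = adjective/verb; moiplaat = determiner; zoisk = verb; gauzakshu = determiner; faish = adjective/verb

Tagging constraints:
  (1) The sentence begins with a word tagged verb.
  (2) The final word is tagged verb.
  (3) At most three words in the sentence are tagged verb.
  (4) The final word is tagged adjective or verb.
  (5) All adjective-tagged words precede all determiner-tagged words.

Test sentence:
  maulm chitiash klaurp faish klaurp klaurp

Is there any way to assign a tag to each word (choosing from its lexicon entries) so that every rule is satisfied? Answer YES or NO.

Candidates per position — 1:maulm {adjective,verb}; 2:chitiash {verb,adjective}; 3:klaurp {adjective}; 4:faish {adjective,verb}; 5:klaurp {adjective}; 6:klaurp {adjective}.
Rule 2 cannot be satisfied by any choice of tags from the lexicon.
So there is no consistent tagging.

NO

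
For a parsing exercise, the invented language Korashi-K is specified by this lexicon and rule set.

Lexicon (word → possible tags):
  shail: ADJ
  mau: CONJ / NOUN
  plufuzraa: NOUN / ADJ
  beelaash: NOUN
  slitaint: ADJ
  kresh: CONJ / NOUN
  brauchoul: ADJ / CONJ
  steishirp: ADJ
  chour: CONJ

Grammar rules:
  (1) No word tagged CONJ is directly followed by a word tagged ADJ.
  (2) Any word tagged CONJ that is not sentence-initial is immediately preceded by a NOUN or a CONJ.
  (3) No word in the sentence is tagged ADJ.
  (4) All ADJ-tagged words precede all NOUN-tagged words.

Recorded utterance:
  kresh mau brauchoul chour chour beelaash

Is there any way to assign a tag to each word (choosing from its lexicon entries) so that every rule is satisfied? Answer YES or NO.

YES

Candidates per position — 1:kresh {CONJ,NOUN}; 2:mau {CONJ,NOUN}; 3:brauchoul {ADJ,CONJ}; 4:chour {CONJ}; 5:chour {CONJ}; 6:beelaash {NOUN}.
One satisfying assignment: NOUN NOUN CONJ CONJ CONJ NOUN.
Check: rule 1 ✓; rule 2 ✓; rule 3 ✓; rule 4 ✓.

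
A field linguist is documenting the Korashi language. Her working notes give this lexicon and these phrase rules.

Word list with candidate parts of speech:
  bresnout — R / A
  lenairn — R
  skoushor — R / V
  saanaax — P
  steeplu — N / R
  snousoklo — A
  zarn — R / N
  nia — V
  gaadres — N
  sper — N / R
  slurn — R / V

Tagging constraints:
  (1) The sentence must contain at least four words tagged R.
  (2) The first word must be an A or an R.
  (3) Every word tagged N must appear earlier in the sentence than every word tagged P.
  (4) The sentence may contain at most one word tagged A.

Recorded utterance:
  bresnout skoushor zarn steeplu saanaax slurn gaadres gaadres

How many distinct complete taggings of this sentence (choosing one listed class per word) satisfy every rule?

0

Candidates per position — 1:bresnout {R,A}; 2:skoushor {R,V}; 3:zarn {R,N}; 4:steeplu {N,R}; 5:saanaax {P}; 6:slurn {R,V}; 7:gaadres {N}; 8:gaadres {N}.
There are 32 candidate sequences in total.
Rule 3 cannot be satisfied by any choice of tags from the lexicon.
So there is no consistent tagging.
Count = 0.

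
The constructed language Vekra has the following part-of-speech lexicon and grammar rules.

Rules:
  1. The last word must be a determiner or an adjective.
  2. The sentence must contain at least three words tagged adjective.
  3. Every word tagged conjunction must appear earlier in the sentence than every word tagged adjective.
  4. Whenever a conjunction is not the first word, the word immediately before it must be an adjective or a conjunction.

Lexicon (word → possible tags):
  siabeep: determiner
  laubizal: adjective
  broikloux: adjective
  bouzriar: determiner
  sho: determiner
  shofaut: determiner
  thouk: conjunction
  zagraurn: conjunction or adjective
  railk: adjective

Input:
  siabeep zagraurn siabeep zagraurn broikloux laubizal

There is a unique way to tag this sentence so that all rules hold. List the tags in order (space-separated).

Candidates per position — 1:siabeep {determiner}; 2:zagraurn {conjunction,adjective}; 3:siabeep {determiner}; 4:zagraurn {conjunction,adjective}; 5:broikloux {adjective}; 6:laubizal {adjective}.
At position 2, choosing conjunction makes rule 4 impossible to satisfy; hence adjective.
At position 4, choosing conjunction makes rule 3 impossible to satisfy; hence adjective.
So the tagging must be: determiner adjective determiner adjective adjective adjective.
Checking: rule 1 satisfied; rule 2 satisfied; rule 3 satisfied; rule 4 satisfied.

determiner adjective determiner adjective adjective adjective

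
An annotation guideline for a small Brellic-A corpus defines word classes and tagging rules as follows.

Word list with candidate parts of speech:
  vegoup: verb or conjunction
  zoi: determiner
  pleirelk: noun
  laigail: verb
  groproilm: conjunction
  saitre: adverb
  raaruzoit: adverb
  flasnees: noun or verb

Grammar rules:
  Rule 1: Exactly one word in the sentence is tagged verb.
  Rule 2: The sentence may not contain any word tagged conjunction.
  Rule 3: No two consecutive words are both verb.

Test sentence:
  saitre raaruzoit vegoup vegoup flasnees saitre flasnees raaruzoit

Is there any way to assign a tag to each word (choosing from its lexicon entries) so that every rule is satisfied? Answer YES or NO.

NO

Candidates per position — 1:saitre {adverb}; 2:raaruzoit {adverb}; 3:vegoup {verb,conjunction}; 4:vegoup {verb,conjunction}; 5:flasnees {noun,verb}; 6:saitre {adverb}; 7:flasnees {noun,verb}; 8:raaruzoit {adverb}.
Every candidate sequence violates at least one rule; no consistent tagging exists.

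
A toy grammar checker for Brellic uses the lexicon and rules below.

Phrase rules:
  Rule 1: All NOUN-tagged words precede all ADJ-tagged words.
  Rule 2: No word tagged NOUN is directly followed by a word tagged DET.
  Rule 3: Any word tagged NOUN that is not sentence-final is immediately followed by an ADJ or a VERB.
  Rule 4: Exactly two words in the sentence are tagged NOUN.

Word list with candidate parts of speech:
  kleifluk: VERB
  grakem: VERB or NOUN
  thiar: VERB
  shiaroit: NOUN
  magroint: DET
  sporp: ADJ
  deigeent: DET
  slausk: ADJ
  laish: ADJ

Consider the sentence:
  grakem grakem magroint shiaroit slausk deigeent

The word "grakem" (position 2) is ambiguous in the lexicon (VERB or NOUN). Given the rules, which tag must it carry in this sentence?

Candidates per position — 1:grakem {VERB,NOUN}; 2:grakem {VERB,NOUN}; 3:magroint {DET}; 4:shiaroit {NOUN}; 5:slausk {ADJ}; 6:deigeent {DET}.
Position 2: tagging it NOUN would leave rule 2 unsatisfiable, so it must be VERB.
Position 1: tagging it VERB would leave rule 4 unsatisfiable, so it must be NOUN.
The unique satisfying tagging is: NOUN VERB DET NOUN ADJ DET.
Check: rule 1 satisfied; rule 2 satisfied; rule 3 satisfied; rule 4 satisfied.

VERB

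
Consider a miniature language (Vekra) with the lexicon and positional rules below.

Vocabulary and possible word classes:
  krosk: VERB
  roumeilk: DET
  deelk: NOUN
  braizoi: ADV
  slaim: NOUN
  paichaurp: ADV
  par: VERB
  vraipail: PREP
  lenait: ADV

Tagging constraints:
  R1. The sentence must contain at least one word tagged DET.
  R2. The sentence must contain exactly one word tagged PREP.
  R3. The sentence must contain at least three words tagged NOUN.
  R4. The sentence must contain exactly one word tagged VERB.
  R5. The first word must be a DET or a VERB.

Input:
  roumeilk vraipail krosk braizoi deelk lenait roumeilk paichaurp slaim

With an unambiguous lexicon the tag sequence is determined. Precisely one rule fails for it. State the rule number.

Fixed tagging: DET PREP VERB ADV NOUN ADV DET ADV NOUN.
Applying the rules: R1 ok, R2 ok, R3 fails, R4 ok, R5 ok.
Only rule 3 fails.

3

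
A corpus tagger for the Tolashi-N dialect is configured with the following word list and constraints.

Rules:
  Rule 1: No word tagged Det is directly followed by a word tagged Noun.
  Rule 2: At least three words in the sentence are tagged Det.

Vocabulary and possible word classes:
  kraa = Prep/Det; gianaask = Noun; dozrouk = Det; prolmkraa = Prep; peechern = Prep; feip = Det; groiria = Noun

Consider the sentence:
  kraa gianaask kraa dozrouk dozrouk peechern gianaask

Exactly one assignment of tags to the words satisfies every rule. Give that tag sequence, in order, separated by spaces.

Prep Noun Det Det Det Prep Noun

Candidates per position — 1:kraa {Prep,Det}; 2:gianaask {Noun}; 3:kraa {Prep,Det}; 4:dozrouk {Det}; 5:dozrouk {Det}; 6:peechern {Prep}; 7:gianaask {Noun}.
Position 1: tagging it Det would leave rule 1 unsatisfiable, so it must be Prep.
Position 3: tagging it Prep would leave rule 2 unsatisfiable, so it must be Det.
The only consistent sequence is: Prep Noun Det Det Det Prep Noun.
Check: rule 1 satisfied; rule 2 satisfied.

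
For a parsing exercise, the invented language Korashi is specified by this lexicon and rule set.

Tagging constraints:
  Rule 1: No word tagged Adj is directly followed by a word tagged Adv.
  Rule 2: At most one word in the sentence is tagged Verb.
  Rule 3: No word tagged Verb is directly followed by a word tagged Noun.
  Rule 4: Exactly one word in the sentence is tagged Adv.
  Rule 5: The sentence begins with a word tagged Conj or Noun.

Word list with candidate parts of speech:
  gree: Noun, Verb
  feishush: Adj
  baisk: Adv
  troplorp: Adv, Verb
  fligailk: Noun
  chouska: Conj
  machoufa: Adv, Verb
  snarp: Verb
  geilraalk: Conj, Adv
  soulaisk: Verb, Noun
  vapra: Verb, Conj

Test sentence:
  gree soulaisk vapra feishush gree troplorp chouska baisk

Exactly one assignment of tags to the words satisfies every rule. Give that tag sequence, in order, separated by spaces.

Candidates per position — 1:gree {Noun,Verb}; 2:soulaisk {Verb,Noun}; 3:vapra {Verb,Conj}; 4:feishush {Adj}; 5:gree {Noun,Verb}; 6:troplorp {Adv,Verb}; 7:chouska {Conj}; 8:baisk {Adv}.
Word 1 cannot be Verb — rule 5 would then fail for every completion. It is Noun.
Word 6 cannot be Adv — rule 4 would then fail for every completion. It is Verb.
Word 2 cannot be Verb — rule 2 would then fail for every completion. It is Noun.
Word 3 cannot be Verb — rule 2 would then fail for every completion. It is Conj.
Word 5 cannot be Verb — rule 2 would then fail for every completion. It is Noun.
That leaves exactly one tagging: Noun Noun Conj Adj Noun Verb Conj Adv.
Checking: rule 1 ✓; rule 2 ✓; rule 3 ✓; rule 4 ✓; rule 5 ✓.

Noun Noun Conj Adj Noun Verb Conj Adv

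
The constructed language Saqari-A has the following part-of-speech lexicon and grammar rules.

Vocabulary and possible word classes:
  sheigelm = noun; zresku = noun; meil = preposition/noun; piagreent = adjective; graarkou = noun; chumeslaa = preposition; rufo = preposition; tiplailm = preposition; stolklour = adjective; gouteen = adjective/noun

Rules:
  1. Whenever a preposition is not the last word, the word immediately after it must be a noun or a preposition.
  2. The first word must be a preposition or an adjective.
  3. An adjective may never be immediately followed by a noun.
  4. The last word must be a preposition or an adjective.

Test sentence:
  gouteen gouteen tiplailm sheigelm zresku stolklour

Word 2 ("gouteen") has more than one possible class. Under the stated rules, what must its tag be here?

adjective

Candidates per position — 1:gouteen {adjective,noun}; 2:gouteen {adjective,noun}; 3:tiplailm {preposition}; 4:sheigelm {noun}; 5:zresku {noun}; 6:stolklour {adjective}.
Position 1: tagging it noun would leave rule 2 unsatisfiable, so it must be adjective.
Position 2: tagging it noun would leave rule 3 unsatisfiable, so it must be adjective.
The only consistent sequence is: adjective adjective preposition noun noun adjective.
Rule-by-rule: rule 1 ✓; rule 2 ✓; rule 3 ✓; rule 4 ✓.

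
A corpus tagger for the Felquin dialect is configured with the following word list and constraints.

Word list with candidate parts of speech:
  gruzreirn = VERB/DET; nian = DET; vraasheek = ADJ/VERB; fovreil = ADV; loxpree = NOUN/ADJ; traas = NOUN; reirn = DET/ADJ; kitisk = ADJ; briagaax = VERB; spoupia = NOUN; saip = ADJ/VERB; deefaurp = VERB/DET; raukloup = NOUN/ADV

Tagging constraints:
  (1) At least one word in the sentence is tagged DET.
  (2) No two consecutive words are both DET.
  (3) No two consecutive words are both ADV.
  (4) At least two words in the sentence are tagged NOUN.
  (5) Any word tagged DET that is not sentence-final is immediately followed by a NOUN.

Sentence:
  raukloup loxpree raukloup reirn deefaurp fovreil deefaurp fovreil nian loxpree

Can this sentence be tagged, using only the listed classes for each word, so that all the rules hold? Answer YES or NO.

YES

Candidates per position — 1:raukloup {NOUN,ADV}; 2:loxpree {NOUN,ADJ}; 3:raukloup {NOUN,ADV}; 4:reirn {DET,ADJ}; 5:deefaurp {VERB,DET}; 6:fovreil {ADV}; 7:deefaurp {VERB,DET}; 8:fovreil {ADV}; 9:nian {DET}; 10:loxpree {NOUN,ADJ}.
One satisfying assignment: NOUN ADJ NOUN ADJ VERB ADV VERB ADV DET NOUN.
Checking: rule 1 satisfied; rule 2 satisfied; rule 3 satisfied; rule 4 satisfied; rule 5 satisfied.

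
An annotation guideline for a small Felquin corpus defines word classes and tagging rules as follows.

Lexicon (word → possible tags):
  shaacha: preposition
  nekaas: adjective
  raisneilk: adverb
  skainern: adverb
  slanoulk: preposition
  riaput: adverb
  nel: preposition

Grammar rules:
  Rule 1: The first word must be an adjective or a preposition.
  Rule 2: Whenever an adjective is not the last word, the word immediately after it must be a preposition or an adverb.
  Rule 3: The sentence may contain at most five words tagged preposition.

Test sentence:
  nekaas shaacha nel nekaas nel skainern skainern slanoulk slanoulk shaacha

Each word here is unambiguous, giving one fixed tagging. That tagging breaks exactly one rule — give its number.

Fixed tagging: adjective preposition preposition adjective preposition adverb adverb preposition preposition preposition.
Checking each rule: R1 ✓, R2 ✓, R3 ✗.
Only rule 3 fails.

3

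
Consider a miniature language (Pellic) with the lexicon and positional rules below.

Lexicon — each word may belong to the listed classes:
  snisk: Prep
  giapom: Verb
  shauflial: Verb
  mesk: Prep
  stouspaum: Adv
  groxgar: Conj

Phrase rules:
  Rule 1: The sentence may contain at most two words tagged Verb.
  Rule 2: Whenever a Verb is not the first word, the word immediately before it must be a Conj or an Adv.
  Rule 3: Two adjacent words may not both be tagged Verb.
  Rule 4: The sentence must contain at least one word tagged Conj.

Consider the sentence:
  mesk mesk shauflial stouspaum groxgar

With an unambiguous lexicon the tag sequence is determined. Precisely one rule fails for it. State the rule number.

Fixed tagging: Prep Prep Verb Adv Conj.
Applying the rules: R1 holds, R2 violated, R3 holds, R4 holds.
Only rule 2 fails.

2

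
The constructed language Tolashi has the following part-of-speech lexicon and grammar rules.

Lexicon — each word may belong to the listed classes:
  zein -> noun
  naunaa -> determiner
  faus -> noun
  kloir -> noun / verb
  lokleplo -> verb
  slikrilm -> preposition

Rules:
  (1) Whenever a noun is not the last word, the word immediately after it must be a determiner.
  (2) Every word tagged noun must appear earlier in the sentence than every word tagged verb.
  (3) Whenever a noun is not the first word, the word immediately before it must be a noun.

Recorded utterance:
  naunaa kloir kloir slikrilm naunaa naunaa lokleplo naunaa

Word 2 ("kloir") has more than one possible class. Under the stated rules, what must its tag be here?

verb

Candidates per position — 1:naunaa {determiner}; 2:kloir {noun,verb}; 3:kloir {noun,verb}; 4:slikrilm {preposition}; 5:naunaa {determiner}; 6:naunaa {determiner}; 7:lokleplo {verb}; 8:naunaa {determiner}.
If word 2 were noun, no tagging could satisfy rule 1; so word 2 is verb.
If word 3 were noun, no tagging could satisfy rule 1; so word 3 is verb.
That leaves exactly one tagging: determiner verb verb preposition determiner determiner verb determiner.
Check: rule 1 ok; rule 2 ok; rule 3 ok.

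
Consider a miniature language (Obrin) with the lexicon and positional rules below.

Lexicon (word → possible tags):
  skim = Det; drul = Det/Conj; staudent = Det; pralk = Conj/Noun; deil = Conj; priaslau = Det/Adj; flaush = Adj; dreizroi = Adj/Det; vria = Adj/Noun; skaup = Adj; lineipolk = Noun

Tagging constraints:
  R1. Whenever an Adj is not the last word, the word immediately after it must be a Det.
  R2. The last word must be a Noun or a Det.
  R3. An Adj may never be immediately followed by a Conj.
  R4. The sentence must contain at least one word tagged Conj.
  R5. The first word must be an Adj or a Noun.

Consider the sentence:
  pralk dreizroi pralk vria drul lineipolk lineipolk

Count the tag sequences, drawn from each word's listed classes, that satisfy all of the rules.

4

Candidates per position — 1:pralk {Conj,Noun}; 2:dreizroi {Adj,Det}; 3:pralk {Conj,Noun}; 4:vria {Adj,Noun}; 5:drul {Det,Conj}; 6:lineipolk {Noun}; 7:lineipolk {Noun}.
There are 32 candidate sequences in total.
The sequences that satisfy every rule: Noun Det Conj Adj Det Noun Noun; Noun Det Conj Noun Det Noun Noun; Noun Det Conj Noun Conj Noun Noun; Noun Det Noun Noun Conj Noun Noun.
Count = 4.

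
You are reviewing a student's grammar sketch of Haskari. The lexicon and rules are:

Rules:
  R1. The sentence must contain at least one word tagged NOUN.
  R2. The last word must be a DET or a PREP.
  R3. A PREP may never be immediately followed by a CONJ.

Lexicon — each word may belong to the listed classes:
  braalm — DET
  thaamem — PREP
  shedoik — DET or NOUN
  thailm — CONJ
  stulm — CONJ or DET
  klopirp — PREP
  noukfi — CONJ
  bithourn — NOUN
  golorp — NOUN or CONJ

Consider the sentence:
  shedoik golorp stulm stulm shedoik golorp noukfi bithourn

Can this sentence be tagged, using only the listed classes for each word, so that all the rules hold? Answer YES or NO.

Candidates per position — 1:shedoik {DET,NOUN}; 2:golorp {NOUN,CONJ}; 3:stulm {CONJ,DET}; 4:stulm {CONJ,DET}; 5:shedoik {DET,NOUN}; 6:golorp {NOUN,CONJ}; 7:noukfi {CONJ}; 8:bithourn {NOUN}.
Rule 2 cannot be satisfied by any choice of tags from the lexicon.
So there is no consistent tagging.

NO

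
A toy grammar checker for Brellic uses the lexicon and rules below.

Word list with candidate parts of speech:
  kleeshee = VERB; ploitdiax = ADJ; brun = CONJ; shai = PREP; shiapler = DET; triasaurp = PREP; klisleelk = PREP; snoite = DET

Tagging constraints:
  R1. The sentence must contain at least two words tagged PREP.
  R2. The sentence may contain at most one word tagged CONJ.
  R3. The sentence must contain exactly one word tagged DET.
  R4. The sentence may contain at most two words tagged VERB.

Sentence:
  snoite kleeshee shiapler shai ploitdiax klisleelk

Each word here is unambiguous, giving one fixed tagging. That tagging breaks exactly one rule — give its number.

3

Fixed tagging: DET VERB DET PREP ADJ PREP.
Checking each rule: R1 ✓, R2 ✓, R3 ✗, R4 ✓.
Only rule 3 fails.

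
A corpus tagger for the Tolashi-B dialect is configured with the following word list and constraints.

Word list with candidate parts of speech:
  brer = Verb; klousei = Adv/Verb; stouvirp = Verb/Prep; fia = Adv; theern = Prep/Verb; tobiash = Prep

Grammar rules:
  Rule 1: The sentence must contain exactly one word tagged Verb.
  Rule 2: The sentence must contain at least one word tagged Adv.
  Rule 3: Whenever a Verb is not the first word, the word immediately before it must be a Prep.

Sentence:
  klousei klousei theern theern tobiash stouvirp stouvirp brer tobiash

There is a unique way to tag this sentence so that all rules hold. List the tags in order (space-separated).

Adv Adv Prep Prep Prep Prep Prep Verb Prep

Candidates per position — 1:klousei {Adv,Verb}; 2:klousei {Adv,Verb}; 3:theern {Prep,Verb}; 4:theern {Prep,Verb}; 5:tobiash {Prep}; 6:stouvirp {Verb,Prep}; 7:stouvirp {Verb,Prep}; 8:brer {Verb}; 9:tobiash {Prep}.
At position 1, choosing Verb makes rule 1 impossible to satisfy; hence Adv.
At position 2, choosing Verb makes rule 1 impossible to satisfy; hence Adv.
At position 3, choosing Verb makes rule 1 impossible to satisfy; hence Prep.
At position 4, choosing Verb makes rule 1 impossible to satisfy; hence Prep.
At position 6, choosing Verb makes rule 1 impossible to satisfy; hence Prep.
At position 7, choosing Verb makes rule 1 impossible to satisfy; hence Prep.
That leaves exactly one tagging: Adv Adv Prep Prep Prep Prep Prep Verb Prep.
Check: rule 1 satisfied; rule 2 satisfied; rule 3 satisfied.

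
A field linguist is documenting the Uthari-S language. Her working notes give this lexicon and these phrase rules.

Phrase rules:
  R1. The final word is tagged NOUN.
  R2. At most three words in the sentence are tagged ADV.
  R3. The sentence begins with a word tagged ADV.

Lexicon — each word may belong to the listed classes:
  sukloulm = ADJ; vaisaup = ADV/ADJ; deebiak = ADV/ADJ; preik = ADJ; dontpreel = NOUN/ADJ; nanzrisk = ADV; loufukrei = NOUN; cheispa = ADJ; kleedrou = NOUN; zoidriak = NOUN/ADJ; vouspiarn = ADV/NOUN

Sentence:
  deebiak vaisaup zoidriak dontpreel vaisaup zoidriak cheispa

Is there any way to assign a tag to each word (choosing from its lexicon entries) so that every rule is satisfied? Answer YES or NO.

Candidates per position — 1:deebiak {ADV,ADJ}; 2:vaisaup {ADV,ADJ}; 3:zoidriak {NOUN,ADJ}; 4:dontpreel {NOUN,ADJ}; 5:vaisaup {ADV,ADJ}; 6:zoidriak {NOUN,ADJ}; 7:cheispa {ADJ}.
Rule 1 cannot be satisfied by any choice of tags from the lexicon.
So there is no consistent tagging.

NO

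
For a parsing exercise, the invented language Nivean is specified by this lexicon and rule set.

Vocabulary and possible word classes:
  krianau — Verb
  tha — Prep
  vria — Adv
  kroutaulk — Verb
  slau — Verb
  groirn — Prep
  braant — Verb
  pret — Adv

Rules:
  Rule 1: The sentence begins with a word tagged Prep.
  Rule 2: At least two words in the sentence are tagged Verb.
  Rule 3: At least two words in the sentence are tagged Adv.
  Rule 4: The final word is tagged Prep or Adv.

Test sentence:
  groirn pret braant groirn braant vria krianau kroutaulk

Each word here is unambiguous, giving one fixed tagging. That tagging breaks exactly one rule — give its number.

Fixed tagging: Prep Adv Verb Prep Verb Adv Verb Verb.
Checking each rule: R1 ok, R2 ok, R3 ok, R4 fails.
Only rule 4 fails.

4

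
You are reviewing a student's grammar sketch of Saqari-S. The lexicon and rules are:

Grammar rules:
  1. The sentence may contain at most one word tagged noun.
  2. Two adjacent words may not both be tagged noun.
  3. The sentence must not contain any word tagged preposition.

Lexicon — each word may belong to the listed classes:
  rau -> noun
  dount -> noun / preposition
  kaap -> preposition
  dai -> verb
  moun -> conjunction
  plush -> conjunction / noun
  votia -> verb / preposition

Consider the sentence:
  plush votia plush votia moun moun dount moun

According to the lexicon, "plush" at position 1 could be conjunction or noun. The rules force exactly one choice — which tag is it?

Candidates per position — 1:plush {conjunction,noun}; 2:votia {verb,preposition}; 3:plush {conjunction,noun}; 4:votia {verb,preposition}; 5:moun {conjunction}; 6:moun {conjunction}; 7:dount {noun,preposition}; 8:moun {conjunction}.
Position 2: preposition is ruled out by rule 3; that leaves verb.
Position 4: preposition is ruled out by rule 3; that leaves verb.
Position 7: preposition is ruled out by rule 3; that leaves noun.
Position 1: noun is ruled out by rule 1; that leaves conjunction.
Position 3: noun is ruled out by rule 1; that leaves conjunction.
That leaves exactly one tagging: conjunction verb conjunction verb conjunction conjunction noun conjunction.
Rule-by-rule: rule 1 ok; rule 2 ok; rule 3 ok.

conjunction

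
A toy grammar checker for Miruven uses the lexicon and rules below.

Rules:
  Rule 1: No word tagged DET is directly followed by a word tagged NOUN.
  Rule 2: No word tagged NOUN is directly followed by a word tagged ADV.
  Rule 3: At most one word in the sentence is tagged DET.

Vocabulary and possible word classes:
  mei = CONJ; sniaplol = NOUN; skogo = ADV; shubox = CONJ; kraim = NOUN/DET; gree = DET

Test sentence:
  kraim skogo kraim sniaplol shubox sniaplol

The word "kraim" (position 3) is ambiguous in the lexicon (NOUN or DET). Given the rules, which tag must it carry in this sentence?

NOUN

Candidates per position — 1:kraim {NOUN,DET}; 2:skogo {ADV}; 3:kraim {NOUN,DET}; 4:sniaplol {NOUN}; 5:shubox {CONJ}; 6:sniaplol {NOUN}.
If word 1 were NOUN, no tagging could satisfy rule 2; so word 1 is DET.
If word 3 were DET, no tagging could satisfy rule 1; so word 3 is NOUN.
The unique satisfying tagging is: DET ADV NOUN NOUN CONJ NOUN.
Check: rule 1 holds; rule 2 holds; rule 3 holds.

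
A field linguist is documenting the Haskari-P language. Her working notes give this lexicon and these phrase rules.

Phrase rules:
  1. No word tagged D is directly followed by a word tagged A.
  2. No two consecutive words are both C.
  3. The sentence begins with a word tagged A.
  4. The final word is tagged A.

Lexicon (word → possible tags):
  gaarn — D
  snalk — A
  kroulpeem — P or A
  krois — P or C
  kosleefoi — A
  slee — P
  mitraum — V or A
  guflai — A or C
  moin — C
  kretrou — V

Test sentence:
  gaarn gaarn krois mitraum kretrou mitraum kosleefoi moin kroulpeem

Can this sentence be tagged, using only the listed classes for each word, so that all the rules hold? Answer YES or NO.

NO

Candidates per position — 1:gaarn {D}; 2:gaarn {D}; 3:krois {P,C}; 4:mitraum {V,A}; 5:kretrou {V}; 6:mitraum {V,A}; 7:kosleefoi {A}; 8:moin {C}; 9:kroulpeem {P,A}.
Rule 3 cannot be satisfied by any choice of tags from the lexicon.
So there is no consistent tagging.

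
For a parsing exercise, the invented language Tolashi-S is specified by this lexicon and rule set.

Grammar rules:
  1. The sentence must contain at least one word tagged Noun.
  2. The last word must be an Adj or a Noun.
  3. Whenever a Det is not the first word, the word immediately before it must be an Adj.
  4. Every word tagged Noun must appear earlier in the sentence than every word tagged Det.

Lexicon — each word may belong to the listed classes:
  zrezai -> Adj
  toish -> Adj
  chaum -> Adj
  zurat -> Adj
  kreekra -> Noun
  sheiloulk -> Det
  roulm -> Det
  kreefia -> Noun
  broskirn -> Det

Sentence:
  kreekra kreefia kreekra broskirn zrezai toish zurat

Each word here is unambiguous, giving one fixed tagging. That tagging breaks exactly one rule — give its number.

3

Fixed tagging: Noun Noun Noun Det Adj Adj Adj.
Applying the rules: R1 ✓, R2 ✓, R3 ✗, R4 ✓.
Only rule 3 fails.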